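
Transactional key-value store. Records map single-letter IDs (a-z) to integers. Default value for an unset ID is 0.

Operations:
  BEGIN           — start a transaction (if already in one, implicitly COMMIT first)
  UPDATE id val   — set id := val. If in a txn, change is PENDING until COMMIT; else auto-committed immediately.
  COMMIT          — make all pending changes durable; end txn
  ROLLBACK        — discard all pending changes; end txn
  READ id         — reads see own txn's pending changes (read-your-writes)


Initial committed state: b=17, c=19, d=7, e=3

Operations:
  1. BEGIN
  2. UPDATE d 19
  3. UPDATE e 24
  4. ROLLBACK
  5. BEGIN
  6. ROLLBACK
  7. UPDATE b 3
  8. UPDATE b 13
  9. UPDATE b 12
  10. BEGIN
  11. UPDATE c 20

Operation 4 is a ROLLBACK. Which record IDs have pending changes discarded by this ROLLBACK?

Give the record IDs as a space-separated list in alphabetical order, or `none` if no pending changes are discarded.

Answer: d e

Derivation:
Initial committed: {b=17, c=19, d=7, e=3}
Op 1: BEGIN: in_txn=True, pending={}
Op 2: UPDATE d=19 (pending; pending now {d=19})
Op 3: UPDATE e=24 (pending; pending now {d=19, e=24})
Op 4: ROLLBACK: discarded pending ['d', 'e']; in_txn=False
Op 5: BEGIN: in_txn=True, pending={}
Op 6: ROLLBACK: discarded pending []; in_txn=False
Op 7: UPDATE b=3 (auto-commit; committed b=3)
Op 8: UPDATE b=13 (auto-commit; committed b=13)
Op 9: UPDATE b=12 (auto-commit; committed b=12)
Op 10: BEGIN: in_txn=True, pending={}
Op 11: UPDATE c=20 (pending; pending now {c=20})
ROLLBACK at op 4 discards: ['d', 'e']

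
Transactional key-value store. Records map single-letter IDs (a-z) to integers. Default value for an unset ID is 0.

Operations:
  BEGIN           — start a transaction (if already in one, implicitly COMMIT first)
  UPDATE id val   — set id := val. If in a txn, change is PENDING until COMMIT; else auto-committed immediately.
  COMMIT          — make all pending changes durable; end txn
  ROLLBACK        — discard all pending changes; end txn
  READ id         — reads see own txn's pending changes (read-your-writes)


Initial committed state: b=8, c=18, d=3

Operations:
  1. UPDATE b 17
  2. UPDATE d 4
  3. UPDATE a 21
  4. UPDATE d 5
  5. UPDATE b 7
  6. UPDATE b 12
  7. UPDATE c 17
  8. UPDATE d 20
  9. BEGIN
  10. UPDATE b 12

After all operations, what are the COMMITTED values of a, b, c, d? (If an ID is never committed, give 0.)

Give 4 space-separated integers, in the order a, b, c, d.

Answer: 21 12 17 20

Derivation:
Initial committed: {b=8, c=18, d=3}
Op 1: UPDATE b=17 (auto-commit; committed b=17)
Op 2: UPDATE d=4 (auto-commit; committed d=4)
Op 3: UPDATE a=21 (auto-commit; committed a=21)
Op 4: UPDATE d=5 (auto-commit; committed d=5)
Op 5: UPDATE b=7 (auto-commit; committed b=7)
Op 6: UPDATE b=12 (auto-commit; committed b=12)
Op 7: UPDATE c=17 (auto-commit; committed c=17)
Op 8: UPDATE d=20 (auto-commit; committed d=20)
Op 9: BEGIN: in_txn=True, pending={}
Op 10: UPDATE b=12 (pending; pending now {b=12})
Final committed: {a=21, b=12, c=17, d=20}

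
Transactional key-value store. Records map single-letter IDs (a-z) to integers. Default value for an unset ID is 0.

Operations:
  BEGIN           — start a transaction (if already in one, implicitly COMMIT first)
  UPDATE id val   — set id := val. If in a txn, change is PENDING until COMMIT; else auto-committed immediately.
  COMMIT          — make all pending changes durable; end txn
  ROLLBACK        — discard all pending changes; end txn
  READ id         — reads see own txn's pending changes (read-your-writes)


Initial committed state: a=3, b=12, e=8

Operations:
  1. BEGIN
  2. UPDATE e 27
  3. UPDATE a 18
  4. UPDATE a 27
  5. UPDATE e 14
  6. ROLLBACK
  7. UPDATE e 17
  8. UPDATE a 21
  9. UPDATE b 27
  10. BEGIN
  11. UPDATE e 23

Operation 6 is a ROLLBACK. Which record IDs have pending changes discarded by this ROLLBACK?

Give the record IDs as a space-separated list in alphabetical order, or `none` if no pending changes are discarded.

Answer: a e

Derivation:
Initial committed: {a=3, b=12, e=8}
Op 1: BEGIN: in_txn=True, pending={}
Op 2: UPDATE e=27 (pending; pending now {e=27})
Op 3: UPDATE a=18 (pending; pending now {a=18, e=27})
Op 4: UPDATE a=27 (pending; pending now {a=27, e=27})
Op 5: UPDATE e=14 (pending; pending now {a=27, e=14})
Op 6: ROLLBACK: discarded pending ['a', 'e']; in_txn=False
Op 7: UPDATE e=17 (auto-commit; committed e=17)
Op 8: UPDATE a=21 (auto-commit; committed a=21)
Op 9: UPDATE b=27 (auto-commit; committed b=27)
Op 10: BEGIN: in_txn=True, pending={}
Op 11: UPDATE e=23 (pending; pending now {e=23})
ROLLBACK at op 6 discards: ['a', 'e']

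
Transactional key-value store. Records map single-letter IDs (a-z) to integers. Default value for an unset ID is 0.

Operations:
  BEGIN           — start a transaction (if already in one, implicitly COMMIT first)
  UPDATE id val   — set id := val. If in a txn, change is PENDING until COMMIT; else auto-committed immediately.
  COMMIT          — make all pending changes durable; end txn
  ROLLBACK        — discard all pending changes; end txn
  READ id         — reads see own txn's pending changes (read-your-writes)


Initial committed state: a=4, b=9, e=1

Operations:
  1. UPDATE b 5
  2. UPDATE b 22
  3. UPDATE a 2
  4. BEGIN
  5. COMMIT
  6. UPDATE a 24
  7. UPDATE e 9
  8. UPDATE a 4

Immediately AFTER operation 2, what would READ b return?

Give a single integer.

Answer: 22

Derivation:
Initial committed: {a=4, b=9, e=1}
Op 1: UPDATE b=5 (auto-commit; committed b=5)
Op 2: UPDATE b=22 (auto-commit; committed b=22)
After op 2: visible(b) = 22 (pending={}, committed={a=4, b=22, e=1})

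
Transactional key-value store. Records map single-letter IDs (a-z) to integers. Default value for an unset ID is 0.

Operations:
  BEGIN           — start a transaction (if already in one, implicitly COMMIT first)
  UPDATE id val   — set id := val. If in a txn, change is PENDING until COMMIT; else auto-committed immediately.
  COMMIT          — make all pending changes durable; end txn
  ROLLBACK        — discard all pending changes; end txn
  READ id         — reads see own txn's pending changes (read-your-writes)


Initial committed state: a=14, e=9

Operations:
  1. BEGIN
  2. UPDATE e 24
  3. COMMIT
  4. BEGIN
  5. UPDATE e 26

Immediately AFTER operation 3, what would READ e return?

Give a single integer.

Answer: 24

Derivation:
Initial committed: {a=14, e=9}
Op 1: BEGIN: in_txn=True, pending={}
Op 2: UPDATE e=24 (pending; pending now {e=24})
Op 3: COMMIT: merged ['e'] into committed; committed now {a=14, e=24}
After op 3: visible(e) = 24 (pending={}, committed={a=14, e=24})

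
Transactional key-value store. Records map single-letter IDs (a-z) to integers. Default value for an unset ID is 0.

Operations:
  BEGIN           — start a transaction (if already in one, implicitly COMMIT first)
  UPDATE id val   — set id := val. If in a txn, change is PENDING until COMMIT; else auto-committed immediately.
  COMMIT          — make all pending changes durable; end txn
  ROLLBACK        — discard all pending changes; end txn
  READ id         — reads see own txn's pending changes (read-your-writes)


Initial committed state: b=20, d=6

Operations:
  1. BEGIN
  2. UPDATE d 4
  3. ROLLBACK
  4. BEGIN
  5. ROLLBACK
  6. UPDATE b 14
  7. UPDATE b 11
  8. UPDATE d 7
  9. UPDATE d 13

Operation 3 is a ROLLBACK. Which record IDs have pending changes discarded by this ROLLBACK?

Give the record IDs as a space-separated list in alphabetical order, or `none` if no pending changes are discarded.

Answer: d

Derivation:
Initial committed: {b=20, d=6}
Op 1: BEGIN: in_txn=True, pending={}
Op 2: UPDATE d=4 (pending; pending now {d=4})
Op 3: ROLLBACK: discarded pending ['d']; in_txn=False
Op 4: BEGIN: in_txn=True, pending={}
Op 5: ROLLBACK: discarded pending []; in_txn=False
Op 6: UPDATE b=14 (auto-commit; committed b=14)
Op 7: UPDATE b=11 (auto-commit; committed b=11)
Op 8: UPDATE d=7 (auto-commit; committed d=7)
Op 9: UPDATE d=13 (auto-commit; committed d=13)
ROLLBACK at op 3 discards: ['d']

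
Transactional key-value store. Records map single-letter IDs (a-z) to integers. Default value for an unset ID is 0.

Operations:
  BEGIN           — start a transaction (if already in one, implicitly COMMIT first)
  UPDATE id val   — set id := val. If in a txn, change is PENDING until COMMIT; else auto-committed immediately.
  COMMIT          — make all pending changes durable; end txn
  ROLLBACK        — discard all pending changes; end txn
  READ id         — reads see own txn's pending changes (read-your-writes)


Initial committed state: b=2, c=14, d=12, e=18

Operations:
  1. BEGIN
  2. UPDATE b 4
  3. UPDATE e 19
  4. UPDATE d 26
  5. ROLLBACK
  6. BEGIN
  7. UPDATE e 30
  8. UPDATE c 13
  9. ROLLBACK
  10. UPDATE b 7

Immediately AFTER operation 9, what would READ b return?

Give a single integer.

Initial committed: {b=2, c=14, d=12, e=18}
Op 1: BEGIN: in_txn=True, pending={}
Op 2: UPDATE b=4 (pending; pending now {b=4})
Op 3: UPDATE e=19 (pending; pending now {b=4, e=19})
Op 4: UPDATE d=26 (pending; pending now {b=4, d=26, e=19})
Op 5: ROLLBACK: discarded pending ['b', 'd', 'e']; in_txn=False
Op 6: BEGIN: in_txn=True, pending={}
Op 7: UPDATE e=30 (pending; pending now {e=30})
Op 8: UPDATE c=13 (pending; pending now {c=13, e=30})
Op 9: ROLLBACK: discarded pending ['c', 'e']; in_txn=False
After op 9: visible(b) = 2 (pending={}, committed={b=2, c=14, d=12, e=18})

Answer: 2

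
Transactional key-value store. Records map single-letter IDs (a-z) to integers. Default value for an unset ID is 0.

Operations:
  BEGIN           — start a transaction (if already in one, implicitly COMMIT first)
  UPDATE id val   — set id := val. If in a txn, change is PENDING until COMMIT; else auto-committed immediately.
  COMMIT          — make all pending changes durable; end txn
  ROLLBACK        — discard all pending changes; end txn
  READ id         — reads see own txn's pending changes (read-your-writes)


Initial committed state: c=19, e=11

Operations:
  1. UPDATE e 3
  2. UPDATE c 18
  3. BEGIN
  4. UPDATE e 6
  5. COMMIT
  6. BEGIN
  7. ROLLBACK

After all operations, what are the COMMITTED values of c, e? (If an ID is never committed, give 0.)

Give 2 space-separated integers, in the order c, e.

Initial committed: {c=19, e=11}
Op 1: UPDATE e=3 (auto-commit; committed e=3)
Op 2: UPDATE c=18 (auto-commit; committed c=18)
Op 3: BEGIN: in_txn=True, pending={}
Op 4: UPDATE e=6 (pending; pending now {e=6})
Op 5: COMMIT: merged ['e'] into committed; committed now {c=18, e=6}
Op 6: BEGIN: in_txn=True, pending={}
Op 7: ROLLBACK: discarded pending []; in_txn=False
Final committed: {c=18, e=6}

Answer: 18 6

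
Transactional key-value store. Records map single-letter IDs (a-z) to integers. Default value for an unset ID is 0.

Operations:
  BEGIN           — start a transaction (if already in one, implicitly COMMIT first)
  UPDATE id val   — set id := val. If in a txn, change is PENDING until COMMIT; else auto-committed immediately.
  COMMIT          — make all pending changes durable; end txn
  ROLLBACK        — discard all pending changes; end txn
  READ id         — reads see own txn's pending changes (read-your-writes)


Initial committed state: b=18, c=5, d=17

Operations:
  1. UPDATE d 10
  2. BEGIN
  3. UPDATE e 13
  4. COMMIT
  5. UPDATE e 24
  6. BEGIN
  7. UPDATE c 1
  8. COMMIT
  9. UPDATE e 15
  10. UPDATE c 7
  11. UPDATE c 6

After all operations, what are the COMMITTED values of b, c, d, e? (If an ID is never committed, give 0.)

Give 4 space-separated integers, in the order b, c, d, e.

Answer: 18 6 10 15

Derivation:
Initial committed: {b=18, c=5, d=17}
Op 1: UPDATE d=10 (auto-commit; committed d=10)
Op 2: BEGIN: in_txn=True, pending={}
Op 3: UPDATE e=13 (pending; pending now {e=13})
Op 4: COMMIT: merged ['e'] into committed; committed now {b=18, c=5, d=10, e=13}
Op 5: UPDATE e=24 (auto-commit; committed e=24)
Op 6: BEGIN: in_txn=True, pending={}
Op 7: UPDATE c=1 (pending; pending now {c=1})
Op 8: COMMIT: merged ['c'] into committed; committed now {b=18, c=1, d=10, e=24}
Op 9: UPDATE e=15 (auto-commit; committed e=15)
Op 10: UPDATE c=7 (auto-commit; committed c=7)
Op 11: UPDATE c=6 (auto-commit; committed c=6)
Final committed: {b=18, c=6, d=10, e=15}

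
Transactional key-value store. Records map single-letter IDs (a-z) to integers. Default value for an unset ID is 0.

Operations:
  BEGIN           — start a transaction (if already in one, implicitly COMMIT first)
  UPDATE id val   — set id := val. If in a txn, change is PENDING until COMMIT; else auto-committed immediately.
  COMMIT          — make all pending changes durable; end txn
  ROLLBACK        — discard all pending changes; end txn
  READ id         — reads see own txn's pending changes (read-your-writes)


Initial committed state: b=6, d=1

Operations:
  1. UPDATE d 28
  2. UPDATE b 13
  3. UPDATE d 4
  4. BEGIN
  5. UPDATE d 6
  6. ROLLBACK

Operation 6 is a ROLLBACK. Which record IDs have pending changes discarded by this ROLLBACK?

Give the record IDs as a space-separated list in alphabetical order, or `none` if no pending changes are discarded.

Initial committed: {b=6, d=1}
Op 1: UPDATE d=28 (auto-commit; committed d=28)
Op 2: UPDATE b=13 (auto-commit; committed b=13)
Op 3: UPDATE d=4 (auto-commit; committed d=4)
Op 4: BEGIN: in_txn=True, pending={}
Op 5: UPDATE d=6 (pending; pending now {d=6})
Op 6: ROLLBACK: discarded pending ['d']; in_txn=False
ROLLBACK at op 6 discards: ['d']

Answer: d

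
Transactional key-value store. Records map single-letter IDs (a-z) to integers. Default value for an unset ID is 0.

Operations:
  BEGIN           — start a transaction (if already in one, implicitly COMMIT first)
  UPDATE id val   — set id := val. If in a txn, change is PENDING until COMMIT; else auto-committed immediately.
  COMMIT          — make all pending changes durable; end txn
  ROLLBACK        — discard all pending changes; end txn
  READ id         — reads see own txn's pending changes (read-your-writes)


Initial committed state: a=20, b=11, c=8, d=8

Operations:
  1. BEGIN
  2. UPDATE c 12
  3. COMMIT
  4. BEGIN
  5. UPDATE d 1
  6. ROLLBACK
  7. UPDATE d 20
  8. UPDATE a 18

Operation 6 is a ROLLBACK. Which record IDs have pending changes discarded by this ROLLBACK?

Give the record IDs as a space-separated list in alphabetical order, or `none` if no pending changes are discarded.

Initial committed: {a=20, b=11, c=8, d=8}
Op 1: BEGIN: in_txn=True, pending={}
Op 2: UPDATE c=12 (pending; pending now {c=12})
Op 3: COMMIT: merged ['c'] into committed; committed now {a=20, b=11, c=12, d=8}
Op 4: BEGIN: in_txn=True, pending={}
Op 5: UPDATE d=1 (pending; pending now {d=1})
Op 6: ROLLBACK: discarded pending ['d']; in_txn=False
Op 7: UPDATE d=20 (auto-commit; committed d=20)
Op 8: UPDATE a=18 (auto-commit; committed a=18)
ROLLBACK at op 6 discards: ['d']

Answer: d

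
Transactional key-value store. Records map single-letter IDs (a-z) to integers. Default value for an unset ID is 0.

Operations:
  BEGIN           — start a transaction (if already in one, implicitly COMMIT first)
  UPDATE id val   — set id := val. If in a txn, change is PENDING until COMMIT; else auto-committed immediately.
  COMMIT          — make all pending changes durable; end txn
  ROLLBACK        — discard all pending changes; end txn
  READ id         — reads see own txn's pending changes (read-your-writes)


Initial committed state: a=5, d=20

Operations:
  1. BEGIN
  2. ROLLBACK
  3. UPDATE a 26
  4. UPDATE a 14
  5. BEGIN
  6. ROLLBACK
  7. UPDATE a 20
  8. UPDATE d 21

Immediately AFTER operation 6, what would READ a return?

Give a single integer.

Answer: 14

Derivation:
Initial committed: {a=5, d=20}
Op 1: BEGIN: in_txn=True, pending={}
Op 2: ROLLBACK: discarded pending []; in_txn=False
Op 3: UPDATE a=26 (auto-commit; committed a=26)
Op 4: UPDATE a=14 (auto-commit; committed a=14)
Op 5: BEGIN: in_txn=True, pending={}
Op 6: ROLLBACK: discarded pending []; in_txn=False
After op 6: visible(a) = 14 (pending={}, committed={a=14, d=20})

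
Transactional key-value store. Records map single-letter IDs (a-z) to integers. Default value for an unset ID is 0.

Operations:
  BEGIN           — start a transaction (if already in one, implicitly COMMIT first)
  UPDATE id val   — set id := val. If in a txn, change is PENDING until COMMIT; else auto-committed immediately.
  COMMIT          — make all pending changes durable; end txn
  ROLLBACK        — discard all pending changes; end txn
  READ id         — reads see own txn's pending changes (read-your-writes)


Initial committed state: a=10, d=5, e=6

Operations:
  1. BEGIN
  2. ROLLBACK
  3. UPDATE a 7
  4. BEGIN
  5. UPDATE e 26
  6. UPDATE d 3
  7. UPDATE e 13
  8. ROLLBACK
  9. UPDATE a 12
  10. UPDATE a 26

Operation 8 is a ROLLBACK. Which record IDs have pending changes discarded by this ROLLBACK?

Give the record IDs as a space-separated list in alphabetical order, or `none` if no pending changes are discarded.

Initial committed: {a=10, d=5, e=6}
Op 1: BEGIN: in_txn=True, pending={}
Op 2: ROLLBACK: discarded pending []; in_txn=False
Op 3: UPDATE a=7 (auto-commit; committed a=7)
Op 4: BEGIN: in_txn=True, pending={}
Op 5: UPDATE e=26 (pending; pending now {e=26})
Op 6: UPDATE d=3 (pending; pending now {d=3, e=26})
Op 7: UPDATE e=13 (pending; pending now {d=3, e=13})
Op 8: ROLLBACK: discarded pending ['d', 'e']; in_txn=False
Op 9: UPDATE a=12 (auto-commit; committed a=12)
Op 10: UPDATE a=26 (auto-commit; committed a=26)
ROLLBACK at op 8 discards: ['d', 'e']

Answer: d e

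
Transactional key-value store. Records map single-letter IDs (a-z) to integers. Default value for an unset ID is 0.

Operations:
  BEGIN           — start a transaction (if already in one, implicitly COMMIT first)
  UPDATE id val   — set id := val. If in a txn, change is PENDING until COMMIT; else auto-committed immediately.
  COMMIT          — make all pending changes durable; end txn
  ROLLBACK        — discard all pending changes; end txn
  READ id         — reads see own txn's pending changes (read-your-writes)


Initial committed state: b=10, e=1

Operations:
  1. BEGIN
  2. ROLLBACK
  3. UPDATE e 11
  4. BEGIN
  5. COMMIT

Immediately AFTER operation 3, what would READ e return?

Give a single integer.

Initial committed: {b=10, e=1}
Op 1: BEGIN: in_txn=True, pending={}
Op 2: ROLLBACK: discarded pending []; in_txn=False
Op 3: UPDATE e=11 (auto-commit; committed e=11)
After op 3: visible(e) = 11 (pending={}, committed={b=10, e=11})

Answer: 11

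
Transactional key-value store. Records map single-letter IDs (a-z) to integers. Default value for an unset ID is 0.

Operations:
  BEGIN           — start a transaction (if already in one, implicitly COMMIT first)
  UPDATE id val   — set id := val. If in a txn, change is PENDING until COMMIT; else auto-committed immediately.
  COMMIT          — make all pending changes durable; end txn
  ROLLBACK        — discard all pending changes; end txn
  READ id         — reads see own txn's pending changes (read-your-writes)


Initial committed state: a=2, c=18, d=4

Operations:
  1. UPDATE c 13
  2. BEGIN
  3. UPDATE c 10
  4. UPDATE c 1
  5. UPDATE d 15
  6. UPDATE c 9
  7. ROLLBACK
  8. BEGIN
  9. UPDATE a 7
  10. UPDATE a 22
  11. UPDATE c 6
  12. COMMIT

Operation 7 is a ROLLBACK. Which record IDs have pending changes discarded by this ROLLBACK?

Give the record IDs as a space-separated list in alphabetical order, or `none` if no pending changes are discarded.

Initial committed: {a=2, c=18, d=4}
Op 1: UPDATE c=13 (auto-commit; committed c=13)
Op 2: BEGIN: in_txn=True, pending={}
Op 3: UPDATE c=10 (pending; pending now {c=10})
Op 4: UPDATE c=1 (pending; pending now {c=1})
Op 5: UPDATE d=15 (pending; pending now {c=1, d=15})
Op 6: UPDATE c=9 (pending; pending now {c=9, d=15})
Op 7: ROLLBACK: discarded pending ['c', 'd']; in_txn=False
Op 8: BEGIN: in_txn=True, pending={}
Op 9: UPDATE a=7 (pending; pending now {a=7})
Op 10: UPDATE a=22 (pending; pending now {a=22})
Op 11: UPDATE c=6 (pending; pending now {a=22, c=6})
Op 12: COMMIT: merged ['a', 'c'] into committed; committed now {a=22, c=6, d=4}
ROLLBACK at op 7 discards: ['c', 'd']

Answer: c d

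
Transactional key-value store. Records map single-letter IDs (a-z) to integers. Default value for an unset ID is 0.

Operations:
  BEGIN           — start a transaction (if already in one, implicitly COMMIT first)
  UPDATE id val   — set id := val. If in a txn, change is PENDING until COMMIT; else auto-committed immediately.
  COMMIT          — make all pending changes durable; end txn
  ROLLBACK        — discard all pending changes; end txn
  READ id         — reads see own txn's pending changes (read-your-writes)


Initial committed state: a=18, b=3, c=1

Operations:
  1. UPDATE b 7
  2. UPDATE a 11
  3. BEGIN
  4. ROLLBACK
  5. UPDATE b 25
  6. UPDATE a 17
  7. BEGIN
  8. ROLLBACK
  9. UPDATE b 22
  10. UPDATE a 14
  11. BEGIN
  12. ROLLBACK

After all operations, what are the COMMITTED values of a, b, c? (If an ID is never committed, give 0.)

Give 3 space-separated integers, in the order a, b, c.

Initial committed: {a=18, b=3, c=1}
Op 1: UPDATE b=7 (auto-commit; committed b=7)
Op 2: UPDATE a=11 (auto-commit; committed a=11)
Op 3: BEGIN: in_txn=True, pending={}
Op 4: ROLLBACK: discarded pending []; in_txn=False
Op 5: UPDATE b=25 (auto-commit; committed b=25)
Op 6: UPDATE a=17 (auto-commit; committed a=17)
Op 7: BEGIN: in_txn=True, pending={}
Op 8: ROLLBACK: discarded pending []; in_txn=False
Op 9: UPDATE b=22 (auto-commit; committed b=22)
Op 10: UPDATE a=14 (auto-commit; committed a=14)
Op 11: BEGIN: in_txn=True, pending={}
Op 12: ROLLBACK: discarded pending []; in_txn=False
Final committed: {a=14, b=22, c=1}

Answer: 14 22 1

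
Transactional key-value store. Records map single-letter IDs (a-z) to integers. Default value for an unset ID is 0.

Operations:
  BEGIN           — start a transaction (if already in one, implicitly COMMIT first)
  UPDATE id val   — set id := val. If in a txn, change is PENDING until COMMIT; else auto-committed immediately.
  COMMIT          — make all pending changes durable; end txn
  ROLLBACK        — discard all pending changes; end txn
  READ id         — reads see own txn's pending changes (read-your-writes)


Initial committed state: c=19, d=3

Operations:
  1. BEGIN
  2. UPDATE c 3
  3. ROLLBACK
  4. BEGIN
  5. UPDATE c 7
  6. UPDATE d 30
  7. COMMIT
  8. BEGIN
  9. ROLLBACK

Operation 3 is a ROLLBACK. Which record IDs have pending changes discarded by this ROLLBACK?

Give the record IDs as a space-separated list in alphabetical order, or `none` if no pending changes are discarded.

Initial committed: {c=19, d=3}
Op 1: BEGIN: in_txn=True, pending={}
Op 2: UPDATE c=3 (pending; pending now {c=3})
Op 3: ROLLBACK: discarded pending ['c']; in_txn=False
Op 4: BEGIN: in_txn=True, pending={}
Op 5: UPDATE c=7 (pending; pending now {c=7})
Op 6: UPDATE d=30 (pending; pending now {c=7, d=30})
Op 7: COMMIT: merged ['c', 'd'] into committed; committed now {c=7, d=30}
Op 8: BEGIN: in_txn=True, pending={}
Op 9: ROLLBACK: discarded pending []; in_txn=False
ROLLBACK at op 3 discards: ['c']

Answer: c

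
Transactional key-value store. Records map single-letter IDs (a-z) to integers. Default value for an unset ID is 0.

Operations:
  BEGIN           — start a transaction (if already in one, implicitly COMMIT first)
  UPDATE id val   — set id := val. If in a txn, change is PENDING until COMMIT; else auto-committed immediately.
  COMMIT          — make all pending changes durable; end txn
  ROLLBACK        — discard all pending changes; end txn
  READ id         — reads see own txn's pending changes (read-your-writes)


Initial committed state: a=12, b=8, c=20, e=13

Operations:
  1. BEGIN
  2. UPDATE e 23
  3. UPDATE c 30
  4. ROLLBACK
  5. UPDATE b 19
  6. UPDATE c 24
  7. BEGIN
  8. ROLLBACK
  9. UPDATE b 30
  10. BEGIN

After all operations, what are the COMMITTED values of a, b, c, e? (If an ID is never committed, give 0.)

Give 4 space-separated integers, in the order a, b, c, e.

Answer: 12 30 24 13

Derivation:
Initial committed: {a=12, b=8, c=20, e=13}
Op 1: BEGIN: in_txn=True, pending={}
Op 2: UPDATE e=23 (pending; pending now {e=23})
Op 3: UPDATE c=30 (pending; pending now {c=30, e=23})
Op 4: ROLLBACK: discarded pending ['c', 'e']; in_txn=False
Op 5: UPDATE b=19 (auto-commit; committed b=19)
Op 6: UPDATE c=24 (auto-commit; committed c=24)
Op 7: BEGIN: in_txn=True, pending={}
Op 8: ROLLBACK: discarded pending []; in_txn=False
Op 9: UPDATE b=30 (auto-commit; committed b=30)
Op 10: BEGIN: in_txn=True, pending={}
Final committed: {a=12, b=30, c=24, e=13}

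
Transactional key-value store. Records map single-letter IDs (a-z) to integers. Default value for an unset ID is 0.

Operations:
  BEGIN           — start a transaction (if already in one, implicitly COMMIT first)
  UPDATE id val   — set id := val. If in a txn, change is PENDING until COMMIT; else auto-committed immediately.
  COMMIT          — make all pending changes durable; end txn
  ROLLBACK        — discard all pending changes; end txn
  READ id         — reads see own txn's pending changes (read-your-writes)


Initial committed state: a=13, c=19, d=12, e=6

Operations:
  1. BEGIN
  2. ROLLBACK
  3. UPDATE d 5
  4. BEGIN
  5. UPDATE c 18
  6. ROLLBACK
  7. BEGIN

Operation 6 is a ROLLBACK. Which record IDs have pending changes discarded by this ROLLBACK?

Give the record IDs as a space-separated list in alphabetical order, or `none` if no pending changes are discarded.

Initial committed: {a=13, c=19, d=12, e=6}
Op 1: BEGIN: in_txn=True, pending={}
Op 2: ROLLBACK: discarded pending []; in_txn=False
Op 3: UPDATE d=5 (auto-commit; committed d=5)
Op 4: BEGIN: in_txn=True, pending={}
Op 5: UPDATE c=18 (pending; pending now {c=18})
Op 6: ROLLBACK: discarded pending ['c']; in_txn=False
Op 7: BEGIN: in_txn=True, pending={}
ROLLBACK at op 6 discards: ['c']

Answer: c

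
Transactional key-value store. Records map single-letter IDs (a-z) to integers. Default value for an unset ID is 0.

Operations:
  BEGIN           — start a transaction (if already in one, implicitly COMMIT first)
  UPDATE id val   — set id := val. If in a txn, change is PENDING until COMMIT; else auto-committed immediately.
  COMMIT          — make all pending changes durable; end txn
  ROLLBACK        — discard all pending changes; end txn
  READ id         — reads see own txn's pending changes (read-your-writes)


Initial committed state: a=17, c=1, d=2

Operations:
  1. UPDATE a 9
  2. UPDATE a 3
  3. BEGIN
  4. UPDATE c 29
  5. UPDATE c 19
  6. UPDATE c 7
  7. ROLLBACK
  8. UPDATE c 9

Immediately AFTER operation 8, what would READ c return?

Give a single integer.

Answer: 9

Derivation:
Initial committed: {a=17, c=1, d=2}
Op 1: UPDATE a=9 (auto-commit; committed a=9)
Op 2: UPDATE a=3 (auto-commit; committed a=3)
Op 3: BEGIN: in_txn=True, pending={}
Op 4: UPDATE c=29 (pending; pending now {c=29})
Op 5: UPDATE c=19 (pending; pending now {c=19})
Op 6: UPDATE c=7 (pending; pending now {c=7})
Op 7: ROLLBACK: discarded pending ['c']; in_txn=False
Op 8: UPDATE c=9 (auto-commit; committed c=9)
After op 8: visible(c) = 9 (pending={}, committed={a=3, c=9, d=2})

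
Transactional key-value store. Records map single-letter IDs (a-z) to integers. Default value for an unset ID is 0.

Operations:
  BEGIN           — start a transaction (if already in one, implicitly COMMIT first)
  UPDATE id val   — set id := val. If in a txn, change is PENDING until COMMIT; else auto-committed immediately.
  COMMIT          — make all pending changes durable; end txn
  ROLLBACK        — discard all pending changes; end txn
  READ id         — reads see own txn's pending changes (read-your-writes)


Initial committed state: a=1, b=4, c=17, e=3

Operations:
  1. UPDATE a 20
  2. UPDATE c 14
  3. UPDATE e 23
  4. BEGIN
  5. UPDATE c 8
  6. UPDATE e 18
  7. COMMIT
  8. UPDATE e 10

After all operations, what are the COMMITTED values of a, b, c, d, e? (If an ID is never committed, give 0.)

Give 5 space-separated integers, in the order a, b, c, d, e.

Initial committed: {a=1, b=4, c=17, e=3}
Op 1: UPDATE a=20 (auto-commit; committed a=20)
Op 2: UPDATE c=14 (auto-commit; committed c=14)
Op 3: UPDATE e=23 (auto-commit; committed e=23)
Op 4: BEGIN: in_txn=True, pending={}
Op 5: UPDATE c=8 (pending; pending now {c=8})
Op 6: UPDATE e=18 (pending; pending now {c=8, e=18})
Op 7: COMMIT: merged ['c', 'e'] into committed; committed now {a=20, b=4, c=8, e=18}
Op 8: UPDATE e=10 (auto-commit; committed e=10)
Final committed: {a=20, b=4, c=8, e=10}

Answer: 20 4 8 0 10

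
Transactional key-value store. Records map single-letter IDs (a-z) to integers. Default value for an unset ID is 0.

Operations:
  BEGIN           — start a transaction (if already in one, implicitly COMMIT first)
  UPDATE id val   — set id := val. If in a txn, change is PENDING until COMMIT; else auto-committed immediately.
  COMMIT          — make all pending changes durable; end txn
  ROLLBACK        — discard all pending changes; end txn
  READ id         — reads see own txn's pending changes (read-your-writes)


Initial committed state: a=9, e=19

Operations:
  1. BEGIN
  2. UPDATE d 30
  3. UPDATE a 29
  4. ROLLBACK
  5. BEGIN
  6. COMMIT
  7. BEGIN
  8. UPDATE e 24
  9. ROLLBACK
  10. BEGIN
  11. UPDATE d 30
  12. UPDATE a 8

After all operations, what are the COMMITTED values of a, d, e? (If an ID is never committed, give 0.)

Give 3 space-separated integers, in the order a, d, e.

Answer: 9 0 19

Derivation:
Initial committed: {a=9, e=19}
Op 1: BEGIN: in_txn=True, pending={}
Op 2: UPDATE d=30 (pending; pending now {d=30})
Op 3: UPDATE a=29 (pending; pending now {a=29, d=30})
Op 4: ROLLBACK: discarded pending ['a', 'd']; in_txn=False
Op 5: BEGIN: in_txn=True, pending={}
Op 6: COMMIT: merged [] into committed; committed now {a=9, e=19}
Op 7: BEGIN: in_txn=True, pending={}
Op 8: UPDATE e=24 (pending; pending now {e=24})
Op 9: ROLLBACK: discarded pending ['e']; in_txn=False
Op 10: BEGIN: in_txn=True, pending={}
Op 11: UPDATE d=30 (pending; pending now {d=30})
Op 12: UPDATE a=8 (pending; pending now {a=8, d=30})
Final committed: {a=9, e=19}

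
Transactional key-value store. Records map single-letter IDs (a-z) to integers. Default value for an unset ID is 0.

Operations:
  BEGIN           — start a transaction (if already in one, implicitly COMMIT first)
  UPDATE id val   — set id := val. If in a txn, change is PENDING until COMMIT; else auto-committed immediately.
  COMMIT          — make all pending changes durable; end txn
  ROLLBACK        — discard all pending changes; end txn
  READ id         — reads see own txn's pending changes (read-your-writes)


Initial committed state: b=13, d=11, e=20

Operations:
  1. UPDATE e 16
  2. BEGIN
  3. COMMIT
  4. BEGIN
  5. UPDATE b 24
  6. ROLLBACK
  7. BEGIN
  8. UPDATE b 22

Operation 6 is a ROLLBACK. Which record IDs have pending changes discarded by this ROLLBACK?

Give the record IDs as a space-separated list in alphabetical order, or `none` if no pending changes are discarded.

Answer: b

Derivation:
Initial committed: {b=13, d=11, e=20}
Op 1: UPDATE e=16 (auto-commit; committed e=16)
Op 2: BEGIN: in_txn=True, pending={}
Op 3: COMMIT: merged [] into committed; committed now {b=13, d=11, e=16}
Op 4: BEGIN: in_txn=True, pending={}
Op 5: UPDATE b=24 (pending; pending now {b=24})
Op 6: ROLLBACK: discarded pending ['b']; in_txn=False
Op 7: BEGIN: in_txn=True, pending={}
Op 8: UPDATE b=22 (pending; pending now {b=22})
ROLLBACK at op 6 discards: ['b']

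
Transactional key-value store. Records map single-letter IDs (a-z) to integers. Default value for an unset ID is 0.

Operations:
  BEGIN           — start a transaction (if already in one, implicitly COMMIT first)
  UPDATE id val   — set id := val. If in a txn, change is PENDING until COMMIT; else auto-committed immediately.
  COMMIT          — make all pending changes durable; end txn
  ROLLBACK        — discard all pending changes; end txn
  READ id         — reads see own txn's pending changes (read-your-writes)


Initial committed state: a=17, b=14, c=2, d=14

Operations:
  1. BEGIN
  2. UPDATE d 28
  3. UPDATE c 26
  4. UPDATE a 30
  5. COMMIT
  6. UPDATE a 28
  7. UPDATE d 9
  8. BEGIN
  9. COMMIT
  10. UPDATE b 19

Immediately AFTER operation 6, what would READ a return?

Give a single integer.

Answer: 28

Derivation:
Initial committed: {a=17, b=14, c=2, d=14}
Op 1: BEGIN: in_txn=True, pending={}
Op 2: UPDATE d=28 (pending; pending now {d=28})
Op 3: UPDATE c=26 (pending; pending now {c=26, d=28})
Op 4: UPDATE a=30 (pending; pending now {a=30, c=26, d=28})
Op 5: COMMIT: merged ['a', 'c', 'd'] into committed; committed now {a=30, b=14, c=26, d=28}
Op 6: UPDATE a=28 (auto-commit; committed a=28)
After op 6: visible(a) = 28 (pending={}, committed={a=28, b=14, c=26, d=28})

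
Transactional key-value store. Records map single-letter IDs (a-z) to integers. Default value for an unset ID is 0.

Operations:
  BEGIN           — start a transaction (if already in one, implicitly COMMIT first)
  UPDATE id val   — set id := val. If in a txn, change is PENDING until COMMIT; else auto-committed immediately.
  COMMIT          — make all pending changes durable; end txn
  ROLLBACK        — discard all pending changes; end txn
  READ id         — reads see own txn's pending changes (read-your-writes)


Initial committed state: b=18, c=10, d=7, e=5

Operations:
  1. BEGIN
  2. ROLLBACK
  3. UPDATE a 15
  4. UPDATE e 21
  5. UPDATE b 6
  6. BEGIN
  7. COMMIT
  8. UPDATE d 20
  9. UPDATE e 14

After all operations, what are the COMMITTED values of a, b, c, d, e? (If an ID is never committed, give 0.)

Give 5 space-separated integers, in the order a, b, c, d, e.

Initial committed: {b=18, c=10, d=7, e=5}
Op 1: BEGIN: in_txn=True, pending={}
Op 2: ROLLBACK: discarded pending []; in_txn=False
Op 3: UPDATE a=15 (auto-commit; committed a=15)
Op 4: UPDATE e=21 (auto-commit; committed e=21)
Op 5: UPDATE b=6 (auto-commit; committed b=6)
Op 6: BEGIN: in_txn=True, pending={}
Op 7: COMMIT: merged [] into committed; committed now {a=15, b=6, c=10, d=7, e=21}
Op 8: UPDATE d=20 (auto-commit; committed d=20)
Op 9: UPDATE e=14 (auto-commit; committed e=14)
Final committed: {a=15, b=6, c=10, d=20, e=14}

Answer: 15 6 10 20 14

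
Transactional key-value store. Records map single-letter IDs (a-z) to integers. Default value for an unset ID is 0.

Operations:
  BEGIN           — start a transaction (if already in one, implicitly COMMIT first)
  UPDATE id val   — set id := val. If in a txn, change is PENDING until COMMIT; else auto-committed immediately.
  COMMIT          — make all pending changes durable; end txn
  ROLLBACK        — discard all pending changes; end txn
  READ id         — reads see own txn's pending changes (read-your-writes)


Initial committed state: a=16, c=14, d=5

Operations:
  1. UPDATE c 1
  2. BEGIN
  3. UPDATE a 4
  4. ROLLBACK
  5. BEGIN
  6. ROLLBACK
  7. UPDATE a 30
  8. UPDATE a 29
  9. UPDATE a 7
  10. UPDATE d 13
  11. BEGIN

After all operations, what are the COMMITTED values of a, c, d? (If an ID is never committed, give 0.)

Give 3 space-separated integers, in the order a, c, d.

Initial committed: {a=16, c=14, d=5}
Op 1: UPDATE c=1 (auto-commit; committed c=1)
Op 2: BEGIN: in_txn=True, pending={}
Op 3: UPDATE a=4 (pending; pending now {a=4})
Op 4: ROLLBACK: discarded pending ['a']; in_txn=False
Op 5: BEGIN: in_txn=True, pending={}
Op 6: ROLLBACK: discarded pending []; in_txn=False
Op 7: UPDATE a=30 (auto-commit; committed a=30)
Op 8: UPDATE a=29 (auto-commit; committed a=29)
Op 9: UPDATE a=7 (auto-commit; committed a=7)
Op 10: UPDATE d=13 (auto-commit; committed d=13)
Op 11: BEGIN: in_txn=True, pending={}
Final committed: {a=7, c=1, d=13}

Answer: 7 1 13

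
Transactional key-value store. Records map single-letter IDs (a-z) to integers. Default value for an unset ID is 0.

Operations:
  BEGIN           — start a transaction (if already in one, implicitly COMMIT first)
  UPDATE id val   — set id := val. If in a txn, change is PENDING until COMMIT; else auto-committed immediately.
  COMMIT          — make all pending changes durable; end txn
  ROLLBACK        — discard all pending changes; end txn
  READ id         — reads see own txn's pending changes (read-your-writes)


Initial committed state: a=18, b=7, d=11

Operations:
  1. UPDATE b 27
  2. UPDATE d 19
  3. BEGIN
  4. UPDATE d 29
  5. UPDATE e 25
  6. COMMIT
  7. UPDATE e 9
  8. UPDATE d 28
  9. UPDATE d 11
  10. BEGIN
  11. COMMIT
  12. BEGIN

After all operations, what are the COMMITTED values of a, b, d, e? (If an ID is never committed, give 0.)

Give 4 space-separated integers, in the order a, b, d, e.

Initial committed: {a=18, b=7, d=11}
Op 1: UPDATE b=27 (auto-commit; committed b=27)
Op 2: UPDATE d=19 (auto-commit; committed d=19)
Op 3: BEGIN: in_txn=True, pending={}
Op 4: UPDATE d=29 (pending; pending now {d=29})
Op 5: UPDATE e=25 (pending; pending now {d=29, e=25})
Op 6: COMMIT: merged ['d', 'e'] into committed; committed now {a=18, b=27, d=29, e=25}
Op 7: UPDATE e=9 (auto-commit; committed e=9)
Op 8: UPDATE d=28 (auto-commit; committed d=28)
Op 9: UPDATE d=11 (auto-commit; committed d=11)
Op 10: BEGIN: in_txn=True, pending={}
Op 11: COMMIT: merged [] into committed; committed now {a=18, b=27, d=11, e=9}
Op 12: BEGIN: in_txn=True, pending={}
Final committed: {a=18, b=27, d=11, e=9}

Answer: 18 27 11 9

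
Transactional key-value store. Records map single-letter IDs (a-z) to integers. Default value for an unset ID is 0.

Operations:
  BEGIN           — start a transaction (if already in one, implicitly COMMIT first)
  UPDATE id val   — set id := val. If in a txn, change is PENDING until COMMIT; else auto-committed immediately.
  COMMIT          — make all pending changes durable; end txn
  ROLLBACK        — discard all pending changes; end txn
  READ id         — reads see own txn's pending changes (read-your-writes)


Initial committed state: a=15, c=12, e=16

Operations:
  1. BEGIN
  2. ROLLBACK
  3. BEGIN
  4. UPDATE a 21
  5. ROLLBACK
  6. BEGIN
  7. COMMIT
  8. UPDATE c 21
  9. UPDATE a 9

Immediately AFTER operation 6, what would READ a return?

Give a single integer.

Answer: 15

Derivation:
Initial committed: {a=15, c=12, e=16}
Op 1: BEGIN: in_txn=True, pending={}
Op 2: ROLLBACK: discarded pending []; in_txn=False
Op 3: BEGIN: in_txn=True, pending={}
Op 4: UPDATE a=21 (pending; pending now {a=21})
Op 5: ROLLBACK: discarded pending ['a']; in_txn=False
Op 6: BEGIN: in_txn=True, pending={}
After op 6: visible(a) = 15 (pending={}, committed={a=15, c=12, e=16})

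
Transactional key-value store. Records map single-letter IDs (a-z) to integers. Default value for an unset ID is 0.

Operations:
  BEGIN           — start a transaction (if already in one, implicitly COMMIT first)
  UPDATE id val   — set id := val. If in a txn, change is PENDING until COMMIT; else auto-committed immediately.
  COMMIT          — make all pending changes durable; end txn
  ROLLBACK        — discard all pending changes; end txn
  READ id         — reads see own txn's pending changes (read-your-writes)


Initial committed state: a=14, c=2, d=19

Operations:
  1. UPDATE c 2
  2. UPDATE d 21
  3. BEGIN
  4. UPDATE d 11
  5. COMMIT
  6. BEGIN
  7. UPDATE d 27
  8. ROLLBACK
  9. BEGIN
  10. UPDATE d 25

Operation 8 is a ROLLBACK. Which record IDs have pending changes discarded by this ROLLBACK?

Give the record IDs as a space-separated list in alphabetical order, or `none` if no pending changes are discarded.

Initial committed: {a=14, c=2, d=19}
Op 1: UPDATE c=2 (auto-commit; committed c=2)
Op 2: UPDATE d=21 (auto-commit; committed d=21)
Op 3: BEGIN: in_txn=True, pending={}
Op 4: UPDATE d=11 (pending; pending now {d=11})
Op 5: COMMIT: merged ['d'] into committed; committed now {a=14, c=2, d=11}
Op 6: BEGIN: in_txn=True, pending={}
Op 7: UPDATE d=27 (pending; pending now {d=27})
Op 8: ROLLBACK: discarded pending ['d']; in_txn=False
Op 9: BEGIN: in_txn=True, pending={}
Op 10: UPDATE d=25 (pending; pending now {d=25})
ROLLBACK at op 8 discards: ['d']

Answer: d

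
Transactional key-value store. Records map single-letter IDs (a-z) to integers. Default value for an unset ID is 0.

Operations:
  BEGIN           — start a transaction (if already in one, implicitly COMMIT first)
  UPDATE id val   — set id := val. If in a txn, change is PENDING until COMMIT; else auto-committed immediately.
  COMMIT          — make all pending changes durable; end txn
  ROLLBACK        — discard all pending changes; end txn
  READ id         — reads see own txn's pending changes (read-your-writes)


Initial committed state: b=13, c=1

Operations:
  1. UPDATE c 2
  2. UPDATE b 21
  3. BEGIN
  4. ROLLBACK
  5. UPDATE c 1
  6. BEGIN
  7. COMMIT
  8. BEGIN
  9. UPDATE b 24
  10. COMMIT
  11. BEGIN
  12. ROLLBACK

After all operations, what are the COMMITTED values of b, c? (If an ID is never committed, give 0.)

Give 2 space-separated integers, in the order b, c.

Answer: 24 1

Derivation:
Initial committed: {b=13, c=1}
Op 1: UPDATE c=2 (auto-commit; committed c=2)
Op 2: UPDATE b=21 (auto-commit; committed b=21)
Op 3: BEGIN: in_txn=True, pending={}
Op 4: ROLLBACK: discarded pending []; in_txn=False
Op 5: UPDATE c=1 (auto-commit; committed c=1)
Op 6: BEGIN: in_txn=True, pending={}
Op 7: COMMIT: merged [] into committed; committed now {b=21, c=1}
Op 8: BEGIN: in_txn=True, pending={}
Op 9: UPDATE b=24 (pending; pending now {b=24})
Op 10: COMMIT: merged ['b'] into committed; committed now {b=24, c=1}
Op 11: BEGIN: in_txn=True, pending={}
Op 12: ROLLBACK: discarded pending []; in_txn=False
Final committed: {b=24, c=1}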